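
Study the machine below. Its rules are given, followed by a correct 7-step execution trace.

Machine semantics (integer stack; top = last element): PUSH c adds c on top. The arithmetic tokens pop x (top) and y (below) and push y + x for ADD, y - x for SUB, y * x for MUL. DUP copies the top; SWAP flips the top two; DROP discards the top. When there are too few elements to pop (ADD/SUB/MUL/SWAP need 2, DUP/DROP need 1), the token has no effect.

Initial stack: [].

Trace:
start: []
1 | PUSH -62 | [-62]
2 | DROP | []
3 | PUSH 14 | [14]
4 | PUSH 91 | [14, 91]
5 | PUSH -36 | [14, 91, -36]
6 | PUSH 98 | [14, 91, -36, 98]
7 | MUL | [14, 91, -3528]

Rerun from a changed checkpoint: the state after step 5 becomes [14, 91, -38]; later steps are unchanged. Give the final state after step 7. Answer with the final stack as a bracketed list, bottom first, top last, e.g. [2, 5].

[14, 91, -3724]

state after step 5 := [14, 91, -38]
6 | PUSH 98 | [14, 91, -38, 98]
7 | MUL | [14, 91, -3724]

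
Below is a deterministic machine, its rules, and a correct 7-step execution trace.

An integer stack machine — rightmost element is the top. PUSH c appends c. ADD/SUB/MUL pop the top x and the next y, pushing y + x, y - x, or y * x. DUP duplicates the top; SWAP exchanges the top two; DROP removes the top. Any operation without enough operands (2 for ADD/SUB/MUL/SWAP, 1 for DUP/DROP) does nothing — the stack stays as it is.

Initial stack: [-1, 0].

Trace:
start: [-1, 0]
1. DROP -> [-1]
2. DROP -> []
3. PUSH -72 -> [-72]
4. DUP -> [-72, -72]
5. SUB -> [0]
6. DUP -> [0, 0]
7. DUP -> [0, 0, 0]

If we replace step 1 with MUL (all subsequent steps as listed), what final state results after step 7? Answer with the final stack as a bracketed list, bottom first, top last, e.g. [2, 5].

[0, 0, 0]

(re-executing from step 1 with the substitution; state before step 1: [-1, 0])
1. MUL -> [0]
2. DROP -> []
3. PUSH -72 -> [-72]
4. DUP -> [-72, -72]
5. SUB -> [0]
6. DUP -> [0, 0]
7. DUP -> [0, 0, 0]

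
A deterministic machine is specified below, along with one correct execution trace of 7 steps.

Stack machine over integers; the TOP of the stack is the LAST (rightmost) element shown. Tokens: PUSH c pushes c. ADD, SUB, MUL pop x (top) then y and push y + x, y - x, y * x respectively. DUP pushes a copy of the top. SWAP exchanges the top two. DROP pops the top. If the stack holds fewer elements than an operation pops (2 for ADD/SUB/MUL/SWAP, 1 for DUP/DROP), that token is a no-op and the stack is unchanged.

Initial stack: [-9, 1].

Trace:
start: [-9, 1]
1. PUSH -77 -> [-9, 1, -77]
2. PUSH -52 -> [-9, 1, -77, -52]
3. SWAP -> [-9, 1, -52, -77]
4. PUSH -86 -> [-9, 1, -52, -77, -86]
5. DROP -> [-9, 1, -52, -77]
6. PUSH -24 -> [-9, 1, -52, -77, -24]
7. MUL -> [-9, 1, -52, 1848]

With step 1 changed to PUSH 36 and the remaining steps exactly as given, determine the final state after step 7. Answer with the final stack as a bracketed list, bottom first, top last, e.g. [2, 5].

(re-executing from step 1 with the substitution; state before step 1: [-9, 1])
1. PUSH 36 -> [-9, 1, 36]
2. PUSH -52 -> [-9, 1, 36, -52]
3. SWAP -> [-9, 1, -52, 36]
4. PUSH -86 -> [-9, 1, -52, 36, -86]
5. DROP -> [-9, 1, -52, 36]
6. PUSH -24 -> [-9, 1, -52, 36, -24]
7. MUL -> [-9, 1, -52, -864]

[-9, 1, -52, -864]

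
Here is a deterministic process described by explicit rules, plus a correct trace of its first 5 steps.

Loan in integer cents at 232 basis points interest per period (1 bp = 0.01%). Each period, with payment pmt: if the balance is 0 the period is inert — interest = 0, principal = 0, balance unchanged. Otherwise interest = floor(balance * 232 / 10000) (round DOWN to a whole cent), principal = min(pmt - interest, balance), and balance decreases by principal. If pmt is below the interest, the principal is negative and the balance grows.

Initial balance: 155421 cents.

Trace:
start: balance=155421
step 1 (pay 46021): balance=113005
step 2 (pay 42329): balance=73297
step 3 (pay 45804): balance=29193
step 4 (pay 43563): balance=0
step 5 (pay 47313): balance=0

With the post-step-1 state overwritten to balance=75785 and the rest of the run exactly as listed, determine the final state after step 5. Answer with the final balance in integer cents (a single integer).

state after step 1 := balance=75785
step 2 (pay 42329): balance=35214
step 3 (pay 45804): balance=0
step 4 (pay 43563): balance=0
step 5 (pay 47313): balance=0

0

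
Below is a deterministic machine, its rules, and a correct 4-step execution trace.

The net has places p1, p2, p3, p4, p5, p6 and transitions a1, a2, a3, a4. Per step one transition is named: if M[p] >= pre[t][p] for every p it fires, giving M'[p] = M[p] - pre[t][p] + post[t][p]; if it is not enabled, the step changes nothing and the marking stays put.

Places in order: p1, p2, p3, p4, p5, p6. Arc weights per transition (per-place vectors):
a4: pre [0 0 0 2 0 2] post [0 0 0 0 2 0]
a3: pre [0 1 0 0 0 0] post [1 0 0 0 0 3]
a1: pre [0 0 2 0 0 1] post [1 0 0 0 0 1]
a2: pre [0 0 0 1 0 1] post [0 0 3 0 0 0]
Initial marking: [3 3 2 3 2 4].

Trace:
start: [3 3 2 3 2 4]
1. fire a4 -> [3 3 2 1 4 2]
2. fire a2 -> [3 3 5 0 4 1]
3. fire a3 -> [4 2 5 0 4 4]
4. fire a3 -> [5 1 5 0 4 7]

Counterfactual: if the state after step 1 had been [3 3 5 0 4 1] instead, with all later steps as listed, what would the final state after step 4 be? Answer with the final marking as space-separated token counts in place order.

state after step 1 := [3 3 5 0 4 1]
2. fire a2 -> [3 3 5 0 4 1]
3. fire a3 -> [4 2 5 0 4 4]
4. fire a3 -> [5 1 5 0 4 7]

5 1 5 0 4 7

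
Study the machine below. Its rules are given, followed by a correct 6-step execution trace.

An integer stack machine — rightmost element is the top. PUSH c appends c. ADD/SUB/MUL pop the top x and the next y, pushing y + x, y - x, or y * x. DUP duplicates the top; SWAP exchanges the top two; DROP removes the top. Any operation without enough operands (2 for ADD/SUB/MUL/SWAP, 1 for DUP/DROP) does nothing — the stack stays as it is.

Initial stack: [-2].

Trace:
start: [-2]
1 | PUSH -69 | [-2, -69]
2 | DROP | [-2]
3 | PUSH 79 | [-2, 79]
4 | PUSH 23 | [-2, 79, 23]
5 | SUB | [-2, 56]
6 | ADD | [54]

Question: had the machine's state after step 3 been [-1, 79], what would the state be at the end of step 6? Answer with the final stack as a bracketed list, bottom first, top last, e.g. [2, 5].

state after step 3 := [-1, 79]
4 | PUSH 23 | [-1, 79, 23]
5 | SUB | [-1, 56]
6 | ADD | [55]

[55]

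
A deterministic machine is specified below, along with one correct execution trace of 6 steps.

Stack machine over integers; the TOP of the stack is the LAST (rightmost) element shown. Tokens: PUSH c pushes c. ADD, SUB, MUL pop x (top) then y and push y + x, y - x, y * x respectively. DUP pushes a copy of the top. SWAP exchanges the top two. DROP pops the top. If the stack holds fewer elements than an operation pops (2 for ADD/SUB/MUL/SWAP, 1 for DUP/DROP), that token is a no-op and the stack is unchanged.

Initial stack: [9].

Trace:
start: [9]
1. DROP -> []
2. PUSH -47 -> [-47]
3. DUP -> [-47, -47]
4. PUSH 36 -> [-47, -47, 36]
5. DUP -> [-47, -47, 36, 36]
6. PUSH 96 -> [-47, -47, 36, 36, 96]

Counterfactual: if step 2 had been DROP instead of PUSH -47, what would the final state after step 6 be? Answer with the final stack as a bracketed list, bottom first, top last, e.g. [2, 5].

(re-executing from step 2 with the substitution; state before step 2: [])
2. DROP -> []
3. DUP -> []
4. PUSH 36 -> [36]
5. DUP -> [36, 36]
6. PUSH 96 -> [36, 36, 96]

[36, 36, 96]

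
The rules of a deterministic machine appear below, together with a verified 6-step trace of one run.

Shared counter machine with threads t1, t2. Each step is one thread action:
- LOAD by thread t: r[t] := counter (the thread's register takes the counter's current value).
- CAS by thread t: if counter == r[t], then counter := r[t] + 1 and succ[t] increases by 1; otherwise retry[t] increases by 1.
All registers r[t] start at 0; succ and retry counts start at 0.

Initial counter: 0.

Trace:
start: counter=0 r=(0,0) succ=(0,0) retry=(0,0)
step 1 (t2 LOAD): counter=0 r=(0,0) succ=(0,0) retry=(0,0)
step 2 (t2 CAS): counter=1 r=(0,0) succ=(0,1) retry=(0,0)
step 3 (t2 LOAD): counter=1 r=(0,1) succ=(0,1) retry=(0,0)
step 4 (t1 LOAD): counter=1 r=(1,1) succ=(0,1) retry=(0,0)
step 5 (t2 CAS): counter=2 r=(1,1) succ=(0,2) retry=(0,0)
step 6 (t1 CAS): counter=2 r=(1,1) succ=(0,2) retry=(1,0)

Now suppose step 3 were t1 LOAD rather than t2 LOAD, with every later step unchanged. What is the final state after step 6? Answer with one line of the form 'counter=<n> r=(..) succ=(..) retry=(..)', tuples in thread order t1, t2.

(re-executing from step 3 with the substitution; state before step 3: counter=1 r=(0,0) succ=(0,1) retry=(0,0))
step 3 (t1 LOAD): counter=1 r=(1,0) succ=(0,1) retry=(0,0)
step 4 (t1 LOAD): counter=1 r=(1,0) succ=(0,1) retry=(0,0)
step 5 (t2 CAS): counter=1 r=(1,0) succ=(0,1) retry=(0,1)
step 6 (t1 CAS): counter=2 r=(1,0) succ=(1,1) retry=(0,1)

counter=2 r=(1,0) succ=(1,1) retry=(0,1)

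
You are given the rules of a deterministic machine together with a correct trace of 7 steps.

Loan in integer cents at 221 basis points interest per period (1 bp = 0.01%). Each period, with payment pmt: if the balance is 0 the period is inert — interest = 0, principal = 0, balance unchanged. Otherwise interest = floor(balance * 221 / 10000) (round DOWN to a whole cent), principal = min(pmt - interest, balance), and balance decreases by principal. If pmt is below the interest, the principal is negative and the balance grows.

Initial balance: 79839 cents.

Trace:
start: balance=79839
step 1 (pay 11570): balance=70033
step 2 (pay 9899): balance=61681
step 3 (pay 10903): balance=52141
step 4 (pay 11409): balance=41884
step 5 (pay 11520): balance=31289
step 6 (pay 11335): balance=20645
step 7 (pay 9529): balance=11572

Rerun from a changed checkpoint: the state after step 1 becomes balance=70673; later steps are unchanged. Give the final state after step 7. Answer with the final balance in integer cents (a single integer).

12301

state after step 1 := balance=70673
step 2 (pay 9899): balance=62335
step 3 (pay 10903): balance=52809
step 4 (pay 11409): balance=42567
step 5 (pay 11520): balance=31987
step 6 (pay 11335): balance=21358
step 7 (pay 9529): balance=12301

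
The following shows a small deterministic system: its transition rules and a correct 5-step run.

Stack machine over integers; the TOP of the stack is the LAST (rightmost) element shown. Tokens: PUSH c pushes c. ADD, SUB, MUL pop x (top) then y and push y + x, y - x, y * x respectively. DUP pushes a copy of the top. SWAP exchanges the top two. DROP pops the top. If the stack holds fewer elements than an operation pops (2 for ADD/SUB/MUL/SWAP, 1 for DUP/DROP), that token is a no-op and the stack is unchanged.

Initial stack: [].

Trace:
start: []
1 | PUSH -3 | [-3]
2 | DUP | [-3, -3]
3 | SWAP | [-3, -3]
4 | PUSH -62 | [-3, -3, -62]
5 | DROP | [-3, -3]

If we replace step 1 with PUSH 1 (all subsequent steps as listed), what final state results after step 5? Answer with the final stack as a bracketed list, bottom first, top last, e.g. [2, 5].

[1, 1]

(re-executing from step 1 with the substitution; state before step 1: [])
1 | PUSH 1 | [1]
2 | DUP | [1, 1]
3 | SWAP | [1, 1]
4 | PUSH -62 | [1, 1, -62]
5 | DROP | [1, 1]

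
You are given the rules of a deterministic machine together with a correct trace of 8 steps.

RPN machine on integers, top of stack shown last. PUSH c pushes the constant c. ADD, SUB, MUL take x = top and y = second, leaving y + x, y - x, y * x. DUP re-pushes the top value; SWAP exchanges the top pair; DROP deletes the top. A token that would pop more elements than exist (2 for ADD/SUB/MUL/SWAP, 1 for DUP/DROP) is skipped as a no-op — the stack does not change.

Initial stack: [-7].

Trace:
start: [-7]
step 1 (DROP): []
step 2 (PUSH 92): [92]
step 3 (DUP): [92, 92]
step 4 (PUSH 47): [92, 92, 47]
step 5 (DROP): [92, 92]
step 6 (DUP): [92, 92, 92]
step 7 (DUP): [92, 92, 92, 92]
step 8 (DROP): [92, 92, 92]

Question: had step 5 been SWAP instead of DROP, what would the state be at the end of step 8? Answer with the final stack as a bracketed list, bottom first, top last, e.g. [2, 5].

(re-executing from step 5 with the substitution; state before step 5: [92, 92, 47])
step 5 (SWAP): [92, 47, 92]
step 6 (DUP): [92, 47, 92, 92]
step 7 (DUP): [92, 47, 92, 92, 92]
step 8 (DROP): [92, 47, 92, 92]

[92, 47, 92, 92]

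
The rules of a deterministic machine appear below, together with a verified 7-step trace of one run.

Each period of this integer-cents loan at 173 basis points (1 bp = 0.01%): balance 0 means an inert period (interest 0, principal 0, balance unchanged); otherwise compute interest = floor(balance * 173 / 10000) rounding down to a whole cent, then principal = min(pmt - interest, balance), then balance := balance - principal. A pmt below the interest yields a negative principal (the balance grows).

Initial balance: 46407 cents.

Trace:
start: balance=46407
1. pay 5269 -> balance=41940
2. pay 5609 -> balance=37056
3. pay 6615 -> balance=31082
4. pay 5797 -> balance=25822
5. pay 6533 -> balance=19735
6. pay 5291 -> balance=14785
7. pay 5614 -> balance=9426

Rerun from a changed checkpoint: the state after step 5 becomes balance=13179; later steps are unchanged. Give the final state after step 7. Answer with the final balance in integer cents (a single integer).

2641

state after step 5 := balance=13179
6. pay 5291 -> balance=8115
7. pay 5614 -> balance=2641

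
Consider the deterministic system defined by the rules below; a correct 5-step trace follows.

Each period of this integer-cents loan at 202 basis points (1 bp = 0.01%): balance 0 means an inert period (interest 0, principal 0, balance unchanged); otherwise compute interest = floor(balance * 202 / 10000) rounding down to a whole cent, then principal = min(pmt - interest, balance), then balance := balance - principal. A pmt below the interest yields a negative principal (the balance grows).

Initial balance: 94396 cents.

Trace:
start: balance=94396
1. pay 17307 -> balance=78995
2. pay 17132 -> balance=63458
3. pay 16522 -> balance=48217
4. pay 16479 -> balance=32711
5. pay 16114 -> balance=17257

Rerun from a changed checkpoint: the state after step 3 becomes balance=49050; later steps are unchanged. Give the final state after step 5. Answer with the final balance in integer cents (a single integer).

state after step 3 := balance=49050
4. pay 16479 -> balance=33561
5. pay 16114 -> balance=18124

18124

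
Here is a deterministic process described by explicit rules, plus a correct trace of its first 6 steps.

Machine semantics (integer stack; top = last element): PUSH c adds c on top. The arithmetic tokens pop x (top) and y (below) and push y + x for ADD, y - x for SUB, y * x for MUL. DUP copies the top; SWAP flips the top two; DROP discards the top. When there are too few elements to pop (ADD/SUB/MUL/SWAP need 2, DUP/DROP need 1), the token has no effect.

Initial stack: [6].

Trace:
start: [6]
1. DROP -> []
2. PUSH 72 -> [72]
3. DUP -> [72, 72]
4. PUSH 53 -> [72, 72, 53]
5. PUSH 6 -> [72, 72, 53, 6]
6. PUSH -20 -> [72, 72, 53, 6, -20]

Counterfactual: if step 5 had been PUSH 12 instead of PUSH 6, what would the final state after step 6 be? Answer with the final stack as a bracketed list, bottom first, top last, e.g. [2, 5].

(re-executing from step 5 with the substitution; state before step 5: [72, 72, 53])
5. PUSH 12 -> [72, 72, 53, 12]
6. PUSH -20 -> [72, 72, 53, 12, -20]

[72, 72, 53, 12, -20]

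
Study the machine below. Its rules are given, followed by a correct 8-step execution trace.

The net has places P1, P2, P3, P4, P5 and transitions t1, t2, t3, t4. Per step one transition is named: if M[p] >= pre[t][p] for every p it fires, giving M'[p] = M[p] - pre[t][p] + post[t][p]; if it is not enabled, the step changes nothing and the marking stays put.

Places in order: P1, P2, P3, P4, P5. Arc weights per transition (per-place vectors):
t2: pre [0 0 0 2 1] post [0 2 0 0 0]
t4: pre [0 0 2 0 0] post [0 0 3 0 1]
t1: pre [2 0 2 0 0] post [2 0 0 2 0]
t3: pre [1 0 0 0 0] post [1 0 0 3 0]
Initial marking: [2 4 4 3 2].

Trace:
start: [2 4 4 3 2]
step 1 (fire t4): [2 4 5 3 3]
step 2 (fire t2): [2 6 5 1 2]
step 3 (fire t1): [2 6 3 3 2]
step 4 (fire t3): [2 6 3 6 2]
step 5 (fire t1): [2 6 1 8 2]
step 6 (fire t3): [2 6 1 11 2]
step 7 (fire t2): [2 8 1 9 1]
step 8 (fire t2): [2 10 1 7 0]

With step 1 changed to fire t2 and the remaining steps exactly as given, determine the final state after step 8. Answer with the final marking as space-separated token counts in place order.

2 8 0 9 0

(re-executing from step 1 with the substitution; state before step 1: [2 4 4 3 2])
step 1 (fire t2): [2 6 4 1 1]
step 2 (fire t2): [2 6 4 1 1]
step 3 (fire t1): [2 6 2 3 1]
step 4 (fire t3): [2 6 2 6 1]
step 5 (fire t1): [2 6 0 8 1]
step 6 (fire t3): [2 6 0 11 1]
step 7 (fire t2): [2 8 0 9 0]
step 8 (fire t2): [2 8 0 9 0]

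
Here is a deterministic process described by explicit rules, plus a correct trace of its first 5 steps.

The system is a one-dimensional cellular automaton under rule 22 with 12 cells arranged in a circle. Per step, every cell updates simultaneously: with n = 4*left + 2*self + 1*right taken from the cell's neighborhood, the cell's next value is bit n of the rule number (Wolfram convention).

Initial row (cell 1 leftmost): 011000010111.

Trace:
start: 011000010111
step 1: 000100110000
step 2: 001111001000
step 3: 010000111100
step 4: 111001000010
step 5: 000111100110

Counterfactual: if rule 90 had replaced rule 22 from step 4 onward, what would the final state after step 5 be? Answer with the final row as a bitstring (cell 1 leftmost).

(re-executing steps 4..5 under rule 90; state before step 4: 010000111100)
step 4: 101001100110
step 5: 000111111110

000111111110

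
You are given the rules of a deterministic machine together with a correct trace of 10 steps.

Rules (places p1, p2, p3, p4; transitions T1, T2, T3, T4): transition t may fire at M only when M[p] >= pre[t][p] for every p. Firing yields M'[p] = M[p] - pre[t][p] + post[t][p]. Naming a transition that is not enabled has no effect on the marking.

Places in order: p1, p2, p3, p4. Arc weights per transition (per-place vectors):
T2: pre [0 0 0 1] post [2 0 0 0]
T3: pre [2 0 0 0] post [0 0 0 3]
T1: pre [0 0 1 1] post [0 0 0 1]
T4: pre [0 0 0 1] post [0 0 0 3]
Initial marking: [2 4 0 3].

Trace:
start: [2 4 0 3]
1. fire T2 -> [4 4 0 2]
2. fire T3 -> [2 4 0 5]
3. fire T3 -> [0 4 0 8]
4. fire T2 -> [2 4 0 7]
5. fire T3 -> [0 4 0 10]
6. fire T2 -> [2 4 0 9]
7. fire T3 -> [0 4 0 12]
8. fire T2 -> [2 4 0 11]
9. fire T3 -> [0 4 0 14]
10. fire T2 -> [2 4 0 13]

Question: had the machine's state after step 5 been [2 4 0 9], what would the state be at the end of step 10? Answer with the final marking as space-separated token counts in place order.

state after step 5 := [2 4 0 9]
6. fire T2 -> [4 4 0 8]
7. fire T3 -> [2 4 0 11]
8. fire T2 -> [4 4 0 10]
9. fire T3 -> [2 4 0 13]
10. fire T2 -> [4 4 0 12]

4 4 0 12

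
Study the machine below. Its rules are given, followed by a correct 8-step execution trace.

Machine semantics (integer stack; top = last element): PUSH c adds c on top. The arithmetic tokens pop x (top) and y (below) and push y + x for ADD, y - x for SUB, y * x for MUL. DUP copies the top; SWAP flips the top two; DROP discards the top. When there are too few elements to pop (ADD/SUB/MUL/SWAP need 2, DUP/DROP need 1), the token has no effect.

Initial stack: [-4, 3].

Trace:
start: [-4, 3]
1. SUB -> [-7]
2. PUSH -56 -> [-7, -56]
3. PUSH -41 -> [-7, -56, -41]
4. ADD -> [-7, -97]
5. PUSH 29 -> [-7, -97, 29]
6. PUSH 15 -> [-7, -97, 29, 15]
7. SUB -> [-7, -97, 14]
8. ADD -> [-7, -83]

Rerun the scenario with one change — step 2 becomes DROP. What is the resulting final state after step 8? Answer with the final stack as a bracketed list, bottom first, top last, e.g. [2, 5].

(re-executing from step 2 with the substitution; state before step 2: [-7])
2. DROP -> []
3. PUSH -41 -> [-41]
4. ADD -> [-41]
5. PUSH 29 -> [-41, 29]
6. PUSH 15 -> [-41, 29, 15]
7. SUB -> [-41, 14]
8. ADD -> [-27]

[-27]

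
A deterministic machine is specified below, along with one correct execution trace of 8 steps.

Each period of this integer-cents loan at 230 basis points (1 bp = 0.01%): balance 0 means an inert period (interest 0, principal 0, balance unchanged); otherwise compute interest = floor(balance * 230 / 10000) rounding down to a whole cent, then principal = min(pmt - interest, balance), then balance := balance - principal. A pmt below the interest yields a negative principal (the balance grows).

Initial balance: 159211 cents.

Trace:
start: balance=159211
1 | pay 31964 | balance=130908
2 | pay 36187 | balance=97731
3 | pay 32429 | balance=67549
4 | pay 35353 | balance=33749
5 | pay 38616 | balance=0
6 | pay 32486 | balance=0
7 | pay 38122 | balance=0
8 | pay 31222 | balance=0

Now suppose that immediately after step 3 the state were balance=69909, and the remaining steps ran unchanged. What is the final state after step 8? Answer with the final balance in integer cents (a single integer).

state after step 3 := balance=69909
4 | pay 35353 | balance=36163
5 | pay 38616 | balance=0
6 | pay 32486 | balance=0
7 | pay 38122 | balance=0
8 | pay 31222 | balance=0

0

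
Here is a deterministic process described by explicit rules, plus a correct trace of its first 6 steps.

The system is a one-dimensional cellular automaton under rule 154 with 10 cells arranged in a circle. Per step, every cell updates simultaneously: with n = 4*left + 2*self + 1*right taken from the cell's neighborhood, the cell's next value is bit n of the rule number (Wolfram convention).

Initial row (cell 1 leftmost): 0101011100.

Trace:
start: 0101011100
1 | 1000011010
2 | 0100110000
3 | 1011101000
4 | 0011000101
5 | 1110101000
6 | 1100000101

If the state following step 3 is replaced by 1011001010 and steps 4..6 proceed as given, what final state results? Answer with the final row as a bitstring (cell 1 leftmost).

1011000100

state after step 3 := 1011001010
4 | 0010110000
5 | 0100101000
6 | 1011000100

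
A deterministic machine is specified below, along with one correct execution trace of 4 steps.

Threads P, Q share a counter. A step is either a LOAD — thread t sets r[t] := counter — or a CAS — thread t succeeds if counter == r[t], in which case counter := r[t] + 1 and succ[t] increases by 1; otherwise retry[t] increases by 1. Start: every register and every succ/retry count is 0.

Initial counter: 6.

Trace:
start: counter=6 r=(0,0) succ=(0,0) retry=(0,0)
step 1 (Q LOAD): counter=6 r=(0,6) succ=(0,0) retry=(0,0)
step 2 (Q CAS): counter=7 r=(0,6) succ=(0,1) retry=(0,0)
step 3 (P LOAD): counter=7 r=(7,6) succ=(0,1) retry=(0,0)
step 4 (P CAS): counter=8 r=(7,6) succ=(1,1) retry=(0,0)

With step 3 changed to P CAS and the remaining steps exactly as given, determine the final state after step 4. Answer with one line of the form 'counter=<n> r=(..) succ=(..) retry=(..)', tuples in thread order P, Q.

counter=7 r=(0,6) succ=(0,1) retry=(2,0)

(re-executing from step 3 with the substitution; state before step 3: counter=7 r=(0,6) succ=(0,1) retry=(0,0))
step 3 (P CAS): counter=7 r=(0,6) succ=(0,1) retry=(1,0)
step 4 (P CAS): counter=7 r=(0,6) succ=(0,1) retry=(2,0)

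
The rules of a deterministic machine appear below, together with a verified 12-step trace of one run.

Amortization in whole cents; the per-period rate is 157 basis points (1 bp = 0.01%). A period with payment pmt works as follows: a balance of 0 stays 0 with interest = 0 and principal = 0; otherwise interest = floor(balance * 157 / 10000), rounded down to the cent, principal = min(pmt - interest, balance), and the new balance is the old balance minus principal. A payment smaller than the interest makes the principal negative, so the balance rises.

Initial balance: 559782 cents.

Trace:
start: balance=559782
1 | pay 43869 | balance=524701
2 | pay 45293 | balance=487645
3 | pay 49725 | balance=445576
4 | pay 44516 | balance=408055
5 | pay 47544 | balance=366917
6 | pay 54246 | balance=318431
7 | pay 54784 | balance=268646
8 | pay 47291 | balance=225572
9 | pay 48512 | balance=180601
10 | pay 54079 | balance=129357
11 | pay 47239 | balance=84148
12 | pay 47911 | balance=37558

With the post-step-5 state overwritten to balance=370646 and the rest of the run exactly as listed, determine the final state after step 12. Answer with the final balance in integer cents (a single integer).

state after step 5 := balance=370646
6 | pay 54246 | balance=322219
7 | pay 54784 | balance=272493
8 | pay 47291 | balance=229480
9 | pay 48512 | balance=184570
10 | pay 54079 | balance=133388
11 | pay 47239 | balance=88243
12 | pay 47911 | balance=41717

41717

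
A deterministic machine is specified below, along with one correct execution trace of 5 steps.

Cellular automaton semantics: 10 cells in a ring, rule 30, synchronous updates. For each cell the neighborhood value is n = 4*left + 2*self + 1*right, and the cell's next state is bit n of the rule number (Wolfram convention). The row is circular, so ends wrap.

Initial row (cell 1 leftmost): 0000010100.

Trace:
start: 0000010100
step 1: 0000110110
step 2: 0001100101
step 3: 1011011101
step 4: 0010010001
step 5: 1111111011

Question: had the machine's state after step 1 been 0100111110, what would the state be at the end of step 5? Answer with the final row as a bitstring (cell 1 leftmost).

1101100000

state after step 1 := 0100111110
step 2: 1111100001
step 3: 0000010011
step 4: 1000111110
step 5: 1101100000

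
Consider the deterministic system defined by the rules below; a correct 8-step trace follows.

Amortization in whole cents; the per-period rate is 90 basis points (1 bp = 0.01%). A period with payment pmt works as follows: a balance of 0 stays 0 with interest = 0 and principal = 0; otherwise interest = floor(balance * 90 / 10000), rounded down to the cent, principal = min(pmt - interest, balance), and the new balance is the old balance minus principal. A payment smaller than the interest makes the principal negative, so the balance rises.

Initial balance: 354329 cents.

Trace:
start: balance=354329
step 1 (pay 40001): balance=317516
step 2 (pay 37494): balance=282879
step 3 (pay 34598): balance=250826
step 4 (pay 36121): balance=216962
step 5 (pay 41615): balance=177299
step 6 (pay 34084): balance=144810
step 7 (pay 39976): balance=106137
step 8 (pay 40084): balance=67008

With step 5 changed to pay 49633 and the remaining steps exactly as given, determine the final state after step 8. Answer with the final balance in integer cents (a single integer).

(re-executing from step 5 with the substitution; state before step 5: balance=216962)
step 5 (pay 49633): balance=169281
step 6 (pay 34084): balance=136720
step 7 (pay 39976): balance=97974
step 8 (pay 40084): balance=58771

58771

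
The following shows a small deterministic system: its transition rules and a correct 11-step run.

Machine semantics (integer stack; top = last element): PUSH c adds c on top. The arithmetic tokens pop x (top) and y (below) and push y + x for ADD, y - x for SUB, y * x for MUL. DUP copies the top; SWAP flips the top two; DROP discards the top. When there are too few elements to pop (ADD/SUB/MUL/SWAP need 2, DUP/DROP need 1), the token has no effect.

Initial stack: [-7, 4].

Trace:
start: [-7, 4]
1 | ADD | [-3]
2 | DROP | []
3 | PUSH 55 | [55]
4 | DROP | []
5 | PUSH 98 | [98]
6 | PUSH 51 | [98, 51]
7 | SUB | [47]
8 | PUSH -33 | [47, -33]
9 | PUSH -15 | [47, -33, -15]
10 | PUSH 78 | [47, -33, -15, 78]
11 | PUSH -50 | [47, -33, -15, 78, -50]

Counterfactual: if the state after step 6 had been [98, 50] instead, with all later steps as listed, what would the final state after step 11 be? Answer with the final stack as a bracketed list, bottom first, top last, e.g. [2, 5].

state after step 6 := [98, 50]
7 | SUB | [48]
8 | PUSH -33 | [48, -33]
9 | PUSH -15 | [48, -33, -15]
10 | PUSH 78 | [48, -33, -15, 78]
11 | PUSH -50 | [48, -33, -15, 78, -50]

[48, -33, -15, 78, -50]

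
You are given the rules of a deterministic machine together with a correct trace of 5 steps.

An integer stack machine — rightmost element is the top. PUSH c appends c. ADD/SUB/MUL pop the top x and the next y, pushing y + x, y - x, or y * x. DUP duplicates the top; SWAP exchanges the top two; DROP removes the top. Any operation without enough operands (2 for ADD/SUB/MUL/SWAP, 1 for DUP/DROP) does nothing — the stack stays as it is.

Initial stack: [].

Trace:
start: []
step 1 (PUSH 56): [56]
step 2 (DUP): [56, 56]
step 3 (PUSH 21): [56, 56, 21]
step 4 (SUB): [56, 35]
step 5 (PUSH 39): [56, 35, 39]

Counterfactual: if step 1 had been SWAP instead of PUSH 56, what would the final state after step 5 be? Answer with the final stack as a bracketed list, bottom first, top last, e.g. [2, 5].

[21, 39]

(re-executing from step 1 with the substitution; state before step 1: [])
step 1 (SWAP): []
step 2 (DUP): []
step 3 (PUSH 21): [21]
step 4 (SUB): [21]
step 5 (PUSH 39): [21, 39]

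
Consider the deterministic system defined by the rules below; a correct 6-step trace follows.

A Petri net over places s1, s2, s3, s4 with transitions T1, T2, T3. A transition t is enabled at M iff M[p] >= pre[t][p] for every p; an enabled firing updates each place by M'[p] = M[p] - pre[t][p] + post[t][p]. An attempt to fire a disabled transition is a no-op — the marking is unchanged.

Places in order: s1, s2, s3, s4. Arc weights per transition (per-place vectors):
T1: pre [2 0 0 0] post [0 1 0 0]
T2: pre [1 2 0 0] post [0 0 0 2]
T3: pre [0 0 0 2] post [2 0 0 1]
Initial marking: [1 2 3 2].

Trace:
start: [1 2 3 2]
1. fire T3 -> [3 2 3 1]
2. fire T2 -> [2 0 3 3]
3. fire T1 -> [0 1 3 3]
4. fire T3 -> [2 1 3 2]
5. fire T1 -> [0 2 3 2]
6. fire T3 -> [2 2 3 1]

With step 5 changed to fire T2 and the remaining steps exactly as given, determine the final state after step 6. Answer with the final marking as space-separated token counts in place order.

4 1 3 1

(re-executing from step 5 with the substitution; state before step 5: [2 1 3 2])
5. fire T2 -> [2 1 3 2]
6. fire T3 -> [4 1 3 1]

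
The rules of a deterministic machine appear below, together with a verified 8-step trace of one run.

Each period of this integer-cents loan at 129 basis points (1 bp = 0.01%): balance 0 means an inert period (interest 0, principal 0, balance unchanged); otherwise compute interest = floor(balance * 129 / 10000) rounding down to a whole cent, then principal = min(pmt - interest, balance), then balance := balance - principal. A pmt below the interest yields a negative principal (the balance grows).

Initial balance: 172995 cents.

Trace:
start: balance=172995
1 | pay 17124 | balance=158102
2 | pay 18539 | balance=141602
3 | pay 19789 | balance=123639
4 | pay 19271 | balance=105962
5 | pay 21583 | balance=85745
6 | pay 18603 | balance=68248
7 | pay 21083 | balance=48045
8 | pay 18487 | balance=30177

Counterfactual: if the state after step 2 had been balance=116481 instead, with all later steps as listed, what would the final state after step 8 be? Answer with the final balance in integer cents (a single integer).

3049

state after step 2 := balance=116481
3 | pay 19789 | balance=98194
4 | pay 19271 | balance=80189
5 | pay 21583 | balance=59640
6 | pay 18603 | balance=41806
7 | pay 21083 | balance=21262
8 | pay 18487 | balance=3049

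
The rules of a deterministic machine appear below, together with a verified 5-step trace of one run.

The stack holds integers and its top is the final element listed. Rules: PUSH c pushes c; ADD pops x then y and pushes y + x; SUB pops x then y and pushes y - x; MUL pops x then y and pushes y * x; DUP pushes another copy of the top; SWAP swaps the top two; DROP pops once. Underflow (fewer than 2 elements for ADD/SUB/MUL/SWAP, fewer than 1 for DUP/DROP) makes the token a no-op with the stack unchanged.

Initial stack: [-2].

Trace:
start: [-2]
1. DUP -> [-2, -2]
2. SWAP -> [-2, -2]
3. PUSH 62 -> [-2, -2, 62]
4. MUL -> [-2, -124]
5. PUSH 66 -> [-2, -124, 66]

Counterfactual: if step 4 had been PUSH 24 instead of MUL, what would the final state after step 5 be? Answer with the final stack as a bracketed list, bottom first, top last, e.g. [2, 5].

(re-executing from step 4 with the substitution; state before step 4: [-2, -2, 62])
4. PUSH 24 -> [-2, -2, 62, 24]
5. PUSH 66 -> [-2, -2, 62, 24, 66]

[-2, -2, 62, 24, 66]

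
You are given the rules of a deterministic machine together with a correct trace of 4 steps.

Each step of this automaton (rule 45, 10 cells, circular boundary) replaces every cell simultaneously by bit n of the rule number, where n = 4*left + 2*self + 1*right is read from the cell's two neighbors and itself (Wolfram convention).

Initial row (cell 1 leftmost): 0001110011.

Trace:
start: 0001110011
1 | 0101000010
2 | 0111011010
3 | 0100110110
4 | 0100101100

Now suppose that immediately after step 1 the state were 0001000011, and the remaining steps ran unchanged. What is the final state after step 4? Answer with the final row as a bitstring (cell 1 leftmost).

state after step 1 := 0001000011
2 | 0101011010
3 | 0111110110
4 | 0100001100

0100001100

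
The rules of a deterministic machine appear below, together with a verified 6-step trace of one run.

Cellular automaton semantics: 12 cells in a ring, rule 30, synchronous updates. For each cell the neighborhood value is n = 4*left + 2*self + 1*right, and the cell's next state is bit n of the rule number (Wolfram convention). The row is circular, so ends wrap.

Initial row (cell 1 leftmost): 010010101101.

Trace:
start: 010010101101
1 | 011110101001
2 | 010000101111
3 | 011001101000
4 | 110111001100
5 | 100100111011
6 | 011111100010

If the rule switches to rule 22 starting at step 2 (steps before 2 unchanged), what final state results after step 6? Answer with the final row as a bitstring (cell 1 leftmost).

(re-executing steps 2..6 under rule 22; state before step 2: 011110101001)
2 | 000000101111
3 | 100001100000
4 | 110010010001
5 | 001111111010
6 | 010000000011

010000000011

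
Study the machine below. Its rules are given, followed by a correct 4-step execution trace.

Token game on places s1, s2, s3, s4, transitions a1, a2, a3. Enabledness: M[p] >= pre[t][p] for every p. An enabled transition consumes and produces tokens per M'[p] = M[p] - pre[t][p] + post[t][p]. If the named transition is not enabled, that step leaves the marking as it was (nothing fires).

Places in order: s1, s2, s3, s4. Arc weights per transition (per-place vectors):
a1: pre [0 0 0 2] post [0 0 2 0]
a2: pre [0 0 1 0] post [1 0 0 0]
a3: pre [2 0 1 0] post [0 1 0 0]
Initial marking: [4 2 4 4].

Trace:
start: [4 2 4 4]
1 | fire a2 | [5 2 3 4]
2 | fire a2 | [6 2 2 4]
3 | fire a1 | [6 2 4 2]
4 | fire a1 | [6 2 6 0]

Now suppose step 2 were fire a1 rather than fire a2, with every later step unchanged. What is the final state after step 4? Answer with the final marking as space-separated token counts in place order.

(re-executing from step 2 with the substitution; state before step 2: [5 2 3 4])
2 | fire a1 | [5 2 5 2]
3 | fire a1 | [5 2 7 0]
4 | fire a1 | [5 2 7 0]

5 2 7 0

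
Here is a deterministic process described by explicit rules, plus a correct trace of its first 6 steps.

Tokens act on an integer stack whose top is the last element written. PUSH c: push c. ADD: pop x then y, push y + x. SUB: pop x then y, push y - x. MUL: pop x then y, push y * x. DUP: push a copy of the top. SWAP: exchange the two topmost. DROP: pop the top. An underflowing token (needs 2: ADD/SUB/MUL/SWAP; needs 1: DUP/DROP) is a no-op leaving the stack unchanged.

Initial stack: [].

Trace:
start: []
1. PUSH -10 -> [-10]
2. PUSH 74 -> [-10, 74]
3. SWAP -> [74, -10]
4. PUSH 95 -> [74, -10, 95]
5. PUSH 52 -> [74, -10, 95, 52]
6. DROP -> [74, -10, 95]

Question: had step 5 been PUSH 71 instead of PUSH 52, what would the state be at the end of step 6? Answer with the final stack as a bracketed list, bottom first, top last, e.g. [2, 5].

(re-executing from step 5 with the substitution; state before step 5: [74, -10, 95])
5. PUSH 71 -> [74, -10, 95, 71]
6. DROP -> [74, -10, 95]

[74, -10, 95]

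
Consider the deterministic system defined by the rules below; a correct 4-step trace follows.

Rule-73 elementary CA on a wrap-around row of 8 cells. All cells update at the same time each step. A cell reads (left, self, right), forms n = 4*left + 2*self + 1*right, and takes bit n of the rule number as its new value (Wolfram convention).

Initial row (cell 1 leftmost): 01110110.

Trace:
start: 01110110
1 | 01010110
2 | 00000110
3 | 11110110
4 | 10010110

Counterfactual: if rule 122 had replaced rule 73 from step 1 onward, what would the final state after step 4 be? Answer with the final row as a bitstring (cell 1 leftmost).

11111101

(re-executing steps 1..4 under rule 122; state before step 1: 01110110)
1 | 11011111
2 | 01110000
3 | 11011000
4 | 11111101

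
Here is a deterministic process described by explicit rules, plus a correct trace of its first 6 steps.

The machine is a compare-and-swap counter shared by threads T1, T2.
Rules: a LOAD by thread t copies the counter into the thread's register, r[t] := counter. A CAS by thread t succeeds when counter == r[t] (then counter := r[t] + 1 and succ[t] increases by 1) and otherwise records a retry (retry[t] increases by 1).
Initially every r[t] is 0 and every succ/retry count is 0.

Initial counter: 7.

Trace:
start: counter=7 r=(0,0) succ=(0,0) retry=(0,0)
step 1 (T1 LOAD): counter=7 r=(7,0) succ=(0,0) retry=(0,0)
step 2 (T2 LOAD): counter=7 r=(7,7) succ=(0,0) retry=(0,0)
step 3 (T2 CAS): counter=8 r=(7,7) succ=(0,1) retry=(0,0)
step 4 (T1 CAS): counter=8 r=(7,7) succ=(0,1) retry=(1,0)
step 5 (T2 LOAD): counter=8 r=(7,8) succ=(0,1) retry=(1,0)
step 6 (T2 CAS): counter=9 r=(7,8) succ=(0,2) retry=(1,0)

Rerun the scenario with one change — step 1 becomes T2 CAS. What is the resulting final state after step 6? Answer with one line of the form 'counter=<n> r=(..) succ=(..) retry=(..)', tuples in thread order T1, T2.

(re-executing from step 1 with the substitution; state before step 1: counter=7 r=(0,0) succ=(0,0) retry=(0,0))
step 1 (T2 CAS): counter=7 r=(0,0) succ=(0,0) retry=(0,1)
step 2 (T2 LOAD): counter=7 r=(0,7) succ=(0,0) retry=(0,1)
step 3 (T2 CAS): counter=8 r=(0,7) succ=(0,1) retry=(0,1)
step 4 (T1 CAS): counter=8 r=(0,7) succ=(0,1) retry=(1,1)
step 5 (T2 LOAD): counter=8 r=(0,8) succ=(0,1) retry=(1,1)
step 6 (T2 CAS): counter=9 r=(0,8) succ=(0,2) retry=(1,1)

counter=9 r=(0,8) succ=(0,2) retry=(1,1)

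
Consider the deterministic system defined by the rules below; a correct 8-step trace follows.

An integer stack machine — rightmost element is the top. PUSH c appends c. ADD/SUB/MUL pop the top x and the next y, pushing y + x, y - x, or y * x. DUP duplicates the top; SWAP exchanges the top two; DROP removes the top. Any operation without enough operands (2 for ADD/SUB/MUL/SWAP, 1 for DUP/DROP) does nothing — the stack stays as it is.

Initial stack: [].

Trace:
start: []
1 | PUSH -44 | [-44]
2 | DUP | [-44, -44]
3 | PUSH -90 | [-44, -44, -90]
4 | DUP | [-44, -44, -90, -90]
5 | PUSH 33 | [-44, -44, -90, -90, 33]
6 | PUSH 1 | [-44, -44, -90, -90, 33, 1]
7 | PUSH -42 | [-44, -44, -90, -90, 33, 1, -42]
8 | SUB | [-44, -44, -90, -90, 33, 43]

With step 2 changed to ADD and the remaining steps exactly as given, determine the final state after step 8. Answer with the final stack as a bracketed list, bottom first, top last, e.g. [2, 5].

(re-executing from step 2 with the substitution; state before step 2: [-44])
2 | ADD | [-44]
3 | PUSH -90 | [-44, -90]
4 | DUP | [-44, -90, -90]
5 | PUSH 33 | [-44, -90, -90, 33]
6 | PUSH 1 | [-44, -90, -90, 33, 1]
7 | PUSH -42 | [-44, -90, -90, 33, 1, -42]
8 | SUB | [-44, -90, -90, 33, 43]

[-44, -90, -90, 33, 43]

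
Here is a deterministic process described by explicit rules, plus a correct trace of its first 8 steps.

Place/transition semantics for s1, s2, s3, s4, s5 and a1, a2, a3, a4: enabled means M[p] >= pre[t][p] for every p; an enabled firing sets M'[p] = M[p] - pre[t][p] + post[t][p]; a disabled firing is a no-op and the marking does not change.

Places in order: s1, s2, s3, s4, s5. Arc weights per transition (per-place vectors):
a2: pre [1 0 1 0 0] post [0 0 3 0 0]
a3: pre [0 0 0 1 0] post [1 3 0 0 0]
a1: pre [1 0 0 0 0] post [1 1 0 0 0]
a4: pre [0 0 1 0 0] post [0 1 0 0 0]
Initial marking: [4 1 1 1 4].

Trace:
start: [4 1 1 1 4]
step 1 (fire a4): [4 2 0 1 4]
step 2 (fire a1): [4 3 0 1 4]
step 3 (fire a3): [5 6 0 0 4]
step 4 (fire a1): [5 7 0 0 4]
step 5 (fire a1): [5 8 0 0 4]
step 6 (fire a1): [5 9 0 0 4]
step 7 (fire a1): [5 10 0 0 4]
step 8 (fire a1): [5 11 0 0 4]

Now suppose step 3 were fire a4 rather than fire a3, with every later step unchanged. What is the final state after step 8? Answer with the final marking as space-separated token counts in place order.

(re-executing from step 3 with the substitution; state before step 3: [4 3 0 1 4])
step 3 (fire a4): [4 3 0 1 4]
step 4 (fire a1): [4 4 0 1 4]
step 5 (fire a1): [4 5 0 1 4]
step 6 (fire a1): [4 6 0 1 4]
step 7 (fire a1): [4 7 0 1 4]
step 8 (fire a1): [4 8 0 1 4]

4 8 0 1 4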